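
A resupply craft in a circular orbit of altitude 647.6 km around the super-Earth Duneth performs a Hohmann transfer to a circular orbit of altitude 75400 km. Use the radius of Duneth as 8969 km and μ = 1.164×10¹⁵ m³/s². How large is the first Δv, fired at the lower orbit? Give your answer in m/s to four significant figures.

r₁ = 8969 + 647.6 = 9616.6 km = 9.6166×10⁶ m.
r₂ = 8969 + 75400 = 84369 km = 8.4369×10⁷ m.
Transfer ellipse a_t = (r₁ + r₂)/2 = 4.699×10⁷ m.
At r₁: circular v_c1 = √(μ/r₁) = 11000 m/s; transfer-periapsis v_p = √[μ(2/r₁ − 1/a_t)] = 14740 m/s.
Δv₁ = v_p − v_c1 = 3740 m/s.

Δv ≈ 3740 m/s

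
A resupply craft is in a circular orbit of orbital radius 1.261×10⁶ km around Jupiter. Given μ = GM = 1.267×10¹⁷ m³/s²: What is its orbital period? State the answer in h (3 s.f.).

r = 1.261×10⁶ km = 1.261×10⁹ m.
Kepler's third law: T = 2π√(r³/μ) = 2π√((1.261×10⁹)³ / 1.267×10¹⁷).
r³/μ = 1.583×10¹⁰ s², so T = 2π × 1.258×10⁵ = 7.904×10⁵ s.
Converting: 7.904×10⁵ s ÷ 3600 = 219.6 h.

T ≈ 220 h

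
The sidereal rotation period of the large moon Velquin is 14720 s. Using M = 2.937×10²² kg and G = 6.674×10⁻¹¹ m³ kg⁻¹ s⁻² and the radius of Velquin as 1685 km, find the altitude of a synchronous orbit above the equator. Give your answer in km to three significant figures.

μ = GM = 6.674×10⁻¹¹ × 2.937×10²² = 1.960×10¹² m³/s².
A synchronous orbit has period T, so by Kepler's third law a = (μT²/4π²)^(1/3).
μT²/4π² = 1.960×10¹² × (1.472×10⁴)² / 39.48 = 1.076×10¹⁹ m³.
a = 2.208×10⁶ m = 2207.6 km.
Altitude h = a − R = 2207.6 − 1685 = 522.57 km.

h_sync ≈ 523 km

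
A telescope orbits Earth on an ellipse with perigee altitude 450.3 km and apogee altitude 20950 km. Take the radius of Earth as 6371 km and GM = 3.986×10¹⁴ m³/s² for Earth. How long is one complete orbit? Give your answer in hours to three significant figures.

r_p = 6371 + 450.3 = 6821.3 km = 6.8213×10⁶ m.
r_a = 6371 + 20950 = 27321 km = 2.7321×10⁷ m.
Semi-major axis a = (r_p + r_a)/2 = (6821.3 + 27321)/2 = 17071 km = 1.707×10⁷ m.
By Kepler's third law T = 2π√(a³/μ) = 2π × 3.533×10³ = 2.220×10⁴ s.
= 6.166 hours.

T ≈ 6.17 hours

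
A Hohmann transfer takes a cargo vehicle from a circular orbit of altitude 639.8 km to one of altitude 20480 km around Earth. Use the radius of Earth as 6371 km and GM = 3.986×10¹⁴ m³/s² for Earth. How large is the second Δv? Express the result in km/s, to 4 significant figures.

r₁ = 6371 + 639.8 = 7010.8 km = 7.0108×10⁶ m.
r₂ = 6371 + 20480 = 26851 km = 2.6851×10⁷ m.
Transfer ellipse a_t = (r₁ + r₂)/2 = 1.693×10⁷ m.
At r₁: circular v_c1 = √(μ/r₁) = 7540 m/s; transfer-perigee v_p = √[μ(2/r₁ − 1/a_t)] = 9496 m/s.
At r₂: circular v_c2 = √(μ/r₂) = 3853 m/s; transfer-apogee v_a = √[μ(2/r₂ − 1/a_t)] = 2479 m/s.
Δv₂ = v_c2 − v_a = 1374 m/s.
= 1.374 km/s.

Δv ≈ 1.374 km/s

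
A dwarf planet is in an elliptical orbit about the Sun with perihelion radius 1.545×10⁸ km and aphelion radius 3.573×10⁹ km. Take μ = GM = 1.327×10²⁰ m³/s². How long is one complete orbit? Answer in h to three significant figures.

Semi-major axis a = (r_p + r_a)/2 = (1.5450×10⁸ + 3.5730×10⁹)/2 = 1.8638×10⁹ km = 1.864×10¹² m.
By Kepler's third law T = 2π√(a³/μ) = 2π × 2.209×10⁸ = 1.388×10⁹ s.
= 3.855×10⁵ h.

T ≈ 385000 h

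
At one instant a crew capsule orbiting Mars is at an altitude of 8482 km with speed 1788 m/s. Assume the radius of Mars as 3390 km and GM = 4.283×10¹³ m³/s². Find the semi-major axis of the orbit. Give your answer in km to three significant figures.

r = 3390 + 8482 = 11872 km = 1.187×10⁷ m.
Vis-viva rearranged: 1/a = 2/r − v²/μ = 1.685×10⁻⁷ − 7.464×10⁻⁸ = 9.382×10⁻⁸ m⁻¹.
a = 1.066×10⁷ m = 10659 km.

a ≈ 10700 km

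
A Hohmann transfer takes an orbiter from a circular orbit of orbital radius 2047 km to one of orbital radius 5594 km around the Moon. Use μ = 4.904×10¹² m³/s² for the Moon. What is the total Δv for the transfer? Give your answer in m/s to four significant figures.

r₁ = 2047 km = 2.047×10⁶ m.
r₂ = 5594 km = 5.594×10⁶ m.
Transfer ellipse a_t = (r₁ + r₂)/2 = 3.820×10⁶ m.
At r₁: circular v_c1 = √(μ/r₁) = 1548 m/s; transfer-perilune v_p = √[μ(2/r₁ − 1/a_t)] = 1873 m/s.
Δv₁ = v_p − v_c1 = 325.1 m/s.
At r₂: circular v_c2 = √(μ/r₂) = 936.3 m/s; transfer-apolune v_a = √[μ(2/r₂ − 1/a_t)] = 685.4 m/s.
Δv₂ = v_c2 − v_a = 250.9 m/s.
Total Δv = Δv₁ + Δv₂ = 576.1 m/s.

Δv_total ≈ 576.1 m/s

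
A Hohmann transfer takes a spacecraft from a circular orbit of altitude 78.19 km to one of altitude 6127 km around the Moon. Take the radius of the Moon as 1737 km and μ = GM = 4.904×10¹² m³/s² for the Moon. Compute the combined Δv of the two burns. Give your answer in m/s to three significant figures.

r₁ = 1737 + 78.19 = 1815.2 km = 1.8152×10⁶ m.
r₂ = 1737 + 6127 = 7864.0 km = 7.8640×10⁶ m.
Transfer ellipse a_t = (r₁ + r₂)/2 = 4.840×10⁶ m.
At r₁: circular v_c1 = √(μ/r₁) = 1644 m/s; transfer-perilune v_p = √[μ(2/r₁ − 1/a_t)] = 2095 m/s.
Δv₁ = v_p − v_c1 = 451.6 m/s.
At r₂: circular v_c2 = √(μ/r₂) = 789.7 m/s; transfer-apolune v_a = √[μ(2/r₂ − 1/a_t)] = 483.6 m/s.
Δv₂ = v_c2 − v_a = 306.1 m/s.
Total Δv = Δv₁ + Δv₂ = 757.6 m/s.

Δv_total ≈ 758 m/s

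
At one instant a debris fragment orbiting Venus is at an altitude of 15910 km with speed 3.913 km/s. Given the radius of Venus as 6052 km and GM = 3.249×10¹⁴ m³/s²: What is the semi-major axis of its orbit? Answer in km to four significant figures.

a ≈ 22760 km

r = 6052 + 15910 = 21962 km = 2.196×10⁷ m.
Specific orbital energy ε = v²/2 − μ/r = (3913)²/2 − 3.249×10¹⁴/2.196×10⁷ = -7.138×10⁶ J/kg.
Since ε = −μ/(2a), a = −μ/(2ε) = 2.276×10⁷ m = 22759 km.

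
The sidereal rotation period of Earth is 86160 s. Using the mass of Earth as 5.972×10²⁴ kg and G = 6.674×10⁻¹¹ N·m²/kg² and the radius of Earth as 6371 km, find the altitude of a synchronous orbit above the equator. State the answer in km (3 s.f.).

μ = GM = 6.674×10⁻¹¹ × 5.972×10²⁴ = 3.986×10¹⁴ m³/s².
A synchronous orbit has period T, so by Kepler's third law a = (μT²/4π²)^(1/3).
μT²/4π² = 3.986×10¹⁴ × (8.616×10⁴)² / 39.48 = 7.495×10²² m³.
a = 4.216×10⁷ m = 42162 km.
Altitude h = a − R = 42162 − 6371 = 35791 km.

h_sync ≈ 35800 km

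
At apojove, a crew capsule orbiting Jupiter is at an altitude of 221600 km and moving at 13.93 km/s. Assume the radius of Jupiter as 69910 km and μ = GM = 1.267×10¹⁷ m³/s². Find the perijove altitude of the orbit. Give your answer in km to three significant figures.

perijove altitude ≈ 13900 km

r_a = 69910 + 221600 = 2.9151×10⁵ km = 2.915×10⁸ m.
Specific energy ε = v²/2 − μ/r = -3.376×10⁸ J/kg, so a = −μ/(2ε) = 1.876×10⁸ m.
The apsides satisfy r_p + r_a = 2a, so the perijove radius is 2a − r_a = 8.377×10⁷ m = 83774 km.
Perijove altitude = 83774 − 69910 = 13864 km.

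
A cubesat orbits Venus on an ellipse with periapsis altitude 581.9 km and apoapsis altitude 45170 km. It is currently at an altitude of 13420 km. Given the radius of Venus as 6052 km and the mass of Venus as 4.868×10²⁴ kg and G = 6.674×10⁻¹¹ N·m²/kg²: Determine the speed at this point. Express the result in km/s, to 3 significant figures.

μ = GM = 6.674×10⁻¹¹ × 4.868×10²⁴ = 3.249×10¹⁴ m³/s².
r_p = 6052 + 581.9 = 6633.9 km = 6.6339×10⁶ m.
r_a = 6052 + 45170 = 51222 km = 5.1222×10⁷ m.
r = 6052 + 13420 = 19472 km = 1.947×10⁷ m.
Semi-major axis a = (r_p + r_a)/2 = 28928 km = 2.893×10⁷ m.
Vis-viva: v² = μ(2/r − 1/a) = 3.249×10¹⁴ × (1.027×10⁻⁷ − 3.457×10⁻⁸) = 2.214×10⁷ m²/s².
v = 4705 m/s = 4.705 km/s.

v ≈ 4.71 km/s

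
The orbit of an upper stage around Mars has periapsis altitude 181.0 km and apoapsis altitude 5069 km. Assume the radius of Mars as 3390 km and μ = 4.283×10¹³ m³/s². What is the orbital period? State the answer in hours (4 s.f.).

r_p = 3390 + 181.0 = 3571.0 km = 3.5710×10⁶ m.
r_a = 3390 + 5069 = 8459.0 km = 8.4590×10⁶ m.
Semi-major axis a = (r_p + r_a)/2 = (3571.0 + 8459.0)/2 = 6015.0 km = 6.015×10⁶ m.
By Kepler's third law T = 2π√(a³/μ) = 2π × 2.254×10³ = 1.416×10⁴ s.
= 3.934 hours.

T ≈ 3.934 hours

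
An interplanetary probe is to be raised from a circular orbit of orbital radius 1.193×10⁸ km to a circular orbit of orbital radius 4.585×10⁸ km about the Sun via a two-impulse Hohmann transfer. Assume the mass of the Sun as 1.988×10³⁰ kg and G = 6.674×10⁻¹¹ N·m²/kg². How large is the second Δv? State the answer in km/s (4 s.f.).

Δv ≈ 6.080 km/s

μ = GM = 6.674×10⁻¹¹ × 1.988×10³⁰ = 1.327×10²⁰ m³/s².
r₁ = 1.193×10⁸ km = 1.193×10¹¹ m.
r₂ = 4.585×10⁸ km = 4.585×10¹¹ m.
Transfer ellipse a_t = (r₁ + r₂)/2 = 2.889×10¹¹ m.
At r₁: circular v_c1 = √(μ/r₁) = 33350 m/s; transfer-perihelion v_p = √[μ(2/r₁ − 1/a_t)] = 42010 m/s.
At r₂: circular v_c2 = √(μ/r₂) = 17010 m/s; transfer-aphelion v_a = √[μ(2/r₂ − 1/a_t)] = 10930 m/s.
Δv₂ = v_c2 − v_a = 6080 m/s.
= 6.080 km/s.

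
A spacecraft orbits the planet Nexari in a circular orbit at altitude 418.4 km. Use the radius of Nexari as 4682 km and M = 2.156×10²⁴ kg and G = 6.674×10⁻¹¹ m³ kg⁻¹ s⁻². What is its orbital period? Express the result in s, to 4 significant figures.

μ = GM = 6.674×10⁻¹¹ × 2.156×10²⁴ = 1.439×10¹⁴ m³/s².
r = 4682 + 418.4 = 5100.4 km = 5.1004×10⁶ m.
Kepler's third law: T = 2π√(r³/μ) = 2π√((5.100×10⁶)³ / 1.439×10¹⁴).
r³/μ = 9.221×10⁵ s², so T = 2π × 9.603×10² = 6.033×10³ s.

T ≈ 6033 s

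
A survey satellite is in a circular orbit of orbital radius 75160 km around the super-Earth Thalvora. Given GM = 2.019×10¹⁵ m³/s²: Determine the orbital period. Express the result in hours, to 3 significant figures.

r = 75160 km = 7.516×10⁷ m.
Kepler's third law: T = 2π√(r³/μ) = 2π√((7.516×10⁷)³ / 2.019×10¹⁵).
r³/μ = 2.103×10⁸ s², so T = 2π × 1.450×10⁴ = 9.112×10⁴ s.
Converting: 9.112×10⁴ s ÷ 3600 = 25.31 hours.

T ≈ 25.3 hours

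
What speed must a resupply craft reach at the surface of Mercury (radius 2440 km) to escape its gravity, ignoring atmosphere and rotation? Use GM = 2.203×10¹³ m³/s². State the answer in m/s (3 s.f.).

v_esc ≈ 4250 m/s

r = R = 2.440×10⁶ m.
Escape speed v_esc = √(2μ/r) = √(2 × 2.203×10¹³ / 2.440×10⁶) = √(1.806×10⁷) = 4249 m/s.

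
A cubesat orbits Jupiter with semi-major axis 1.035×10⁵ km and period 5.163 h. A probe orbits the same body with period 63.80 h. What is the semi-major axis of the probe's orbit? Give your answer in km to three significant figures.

a₂ ≈ 5.53×10⁵ km

Kepler's third law: a³ ∝ T², so a₂ = a₁ (T₂/T₁)^(2/3).
T₂/T₁ = 12.36, (T₂/T₁)^(2/3) = 5.345.
a₂ = 1.035×10⁵ × 5.345 = 5.532×10⁵ km.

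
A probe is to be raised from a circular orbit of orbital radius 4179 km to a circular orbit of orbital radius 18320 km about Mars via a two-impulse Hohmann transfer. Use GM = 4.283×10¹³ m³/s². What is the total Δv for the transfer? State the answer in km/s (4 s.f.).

Δv_total ≈ 1.481 km/s

r₁ = 4179 km = 4.179×10⁶ m.
r₂ = 18320 km = 1.832×10⁷ m.
Transfer ellipse a_t = (r₁ + r₂)/2 = 1.125×10⁷ m.
At r₁: circular v_c1 = √(μ/r₁) = 3201 m/s; transfer-periapsis v_p = √[μ(2/r₁ − 1/a_t)] = 4085 m/s.
Δv₁ = v_p − v_c1 = 884.0 m/s.
At r₂: circular v_c2 = √(μ/r₂) = 1529 m/s; transfer-apoapsis v_a = √[μ(2/r₂ − 1/a_t)] = 931.9 m/s.
Δv₂ = v_c2 − v_a = 597.1 m/s.
Total Δv = Δv₁ + Δv₂ = 1481 m/s = 1.481 km/s.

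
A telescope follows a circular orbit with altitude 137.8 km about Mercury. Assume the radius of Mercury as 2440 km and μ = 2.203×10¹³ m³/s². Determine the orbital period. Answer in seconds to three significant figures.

T ≈ 5540 seconds

r = 2440 + 137.8 = 2577.8 km = 2.5778×10⁶ m.
Kepler's third law: T = 2π√(r³/μ) = 2π√((2.578×10⁶)³ / 2.203×10¹³).
r³/μ = 7.776×10⁵ s², so T = 2π × 8.818×10² = 5.540×10³ s.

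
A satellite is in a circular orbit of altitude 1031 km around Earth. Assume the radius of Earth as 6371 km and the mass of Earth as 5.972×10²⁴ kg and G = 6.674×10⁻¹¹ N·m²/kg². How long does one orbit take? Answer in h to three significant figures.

μ = GM = 6.674×10⁻¹¹ × 5.972×10²⁴ = 3.986×10¹⁴ m³/s².
r = 6371 + 1031 = 7402.0 km = 7.4020×10⁶ m.
Kepler's third law: T = 2π√(r³/μ) = 2π√((7.402×10⁶)³ / 3.986×10¹⁴).
r³/μ = 1.018×10⁶ s², so T = 2π × 1.009×10³ = 6.338×10³ s.
Converting: 6.338×10³ s ÷ 3600 = 1.761 h.

T ≈ 1.76 h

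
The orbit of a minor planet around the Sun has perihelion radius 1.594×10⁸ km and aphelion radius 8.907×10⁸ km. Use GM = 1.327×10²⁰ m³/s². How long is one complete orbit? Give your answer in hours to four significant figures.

T ≈ 57640 hours

Semi-major axis a = (r_p + r_a)/2 = (1.5940×10⁸ + 8.9070×10⁸)/2 = 5.2505×10⁸ km = 5.250×10¹¹ m.
By Kepler's third law T = 2π√(a³/μ) = 2π × 3.303×10⁷ = 2.075×10⁸ s.
= 57640 hours.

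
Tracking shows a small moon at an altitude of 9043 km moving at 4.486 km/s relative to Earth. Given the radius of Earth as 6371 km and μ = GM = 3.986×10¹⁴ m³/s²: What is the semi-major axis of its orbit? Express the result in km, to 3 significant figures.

a ≈ 12600 km

r = 6371 + 9043 = 15414 km = 1.541×10⁷ m.
Vis-viva rearranged: 1/a = 2/r − v²/μ = 1.298×10⁻⁷ − 5.049×10⁻⁸ = 7.926×10⁻⁸ m⁻¹.
a = 1.262×10⁷ m = 12616 km.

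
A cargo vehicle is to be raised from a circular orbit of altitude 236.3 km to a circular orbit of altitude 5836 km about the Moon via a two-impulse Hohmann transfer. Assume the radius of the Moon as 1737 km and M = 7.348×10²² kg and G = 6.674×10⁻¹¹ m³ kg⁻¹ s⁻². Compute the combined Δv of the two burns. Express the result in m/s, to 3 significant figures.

Δv_total ≈ 697 m/s

μ = GM = 6.674×10⁻¹¹ × 7.348×10²² = 4.904×10¹² m³/s².
r₁ = 1737 + 236.3 = 1973.3 km = 1.9733×10⁶ m.
r₂ = 1737 + 5836 = 7573.0 km = 7.5730×10⁶ m.
Transfer ellipse a_t = (r₁ + r₂)/2 = 4.773×10⁶ m.
At r₁: circular v_c1 = √(μ/r₁) = 1576 m/s; transfer-perilune v_p = √[μ(2/r₁ − 1/a_t)] = 1986 m/s.
Δv₁ = v_p − v_c1 = 409.2 m/s.
At r₂: circular v_c2 = √(μ/r₂) = 804.7 m/s; transfer-apolune v_a = √[μ(2/r₂ − 1/a_t)] = 517.4 m/s.
Δv₂ = v_c2 − v_a = 287.3 m/s.
Total Δv = Δv₁ + Δv₂ = 696.5 m/s.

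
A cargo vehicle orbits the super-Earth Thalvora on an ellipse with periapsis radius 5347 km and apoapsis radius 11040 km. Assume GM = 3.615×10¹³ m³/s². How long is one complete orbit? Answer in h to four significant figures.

T ≈ 6.808 h

Semi-major axis a = (r_p + r_a)/2 = (5347.0 + 11040)/2 = 8193.5 km = 8.194×10⁶ m.
By Kepler's third law T = 2π√(a³/μ) = 2π × 3.901×10³ = 2.451×10⁴ s.
= 6.808 h.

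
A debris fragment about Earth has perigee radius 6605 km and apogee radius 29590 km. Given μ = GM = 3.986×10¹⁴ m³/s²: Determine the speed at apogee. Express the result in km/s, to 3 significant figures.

v ≈ 2.22 km/s

Semi-major axis a = (r_p + r_a)/2 = 18098 km = 1.810×10⁷ m.
Vis-viva: v² = μ(2/r − 1/a) = 3.986×10¹⁴ × (6.759×10⁻⁸ − 5.526×10⁻⁸) = 4.916×10⁶ m²/s².
v = 2217 m/s = 2.217 km/s.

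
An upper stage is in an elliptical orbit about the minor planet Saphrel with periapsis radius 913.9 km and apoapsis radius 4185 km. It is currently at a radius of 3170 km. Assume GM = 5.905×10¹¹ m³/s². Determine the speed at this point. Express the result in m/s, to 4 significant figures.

v ≈ 375.4 m/s

Semi-major axis a = (r_p + r_a)/2 = 2549.4 km = 2.549×10⁶ m.
Vis-viva: v² = μ(2/r − 1/a) = 5.905×10¹¹ × (6.309×10⁻⁷ − 3.922×10⁻⁷) = 1.409×10⁵ m²/s².
v = 375.4 m/s.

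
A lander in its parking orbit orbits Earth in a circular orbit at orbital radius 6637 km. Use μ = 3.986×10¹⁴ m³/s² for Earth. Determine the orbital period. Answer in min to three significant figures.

T ≈ 89.7 min

r = 6637 km = 6.637×10⁶ m.
Kepler's third law: T = 2π√(r³/μ) = 2π√((6.637×10⁶)³ / 3.986×10¹⁴).
r³/μ = 7.335×10⁵ s², so T = 2π × 8.564×10² = 5.381×10³ s.
Converting: 5.381×10³ s ÷ 60.00 = 89.68 min.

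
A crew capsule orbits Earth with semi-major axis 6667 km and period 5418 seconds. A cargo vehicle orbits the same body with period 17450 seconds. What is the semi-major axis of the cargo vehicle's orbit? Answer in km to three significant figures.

Kepler's third law: a³ ∝ T², so a₂ = a₁ (T₂/T₁)^(2/3).
T₂/T₁ = 3.221, (T₂/T₁)^(2/3) = 2.181.
a₂ = 6667 × 2.181 = 14540 km.

a₂ ≈ 14500 km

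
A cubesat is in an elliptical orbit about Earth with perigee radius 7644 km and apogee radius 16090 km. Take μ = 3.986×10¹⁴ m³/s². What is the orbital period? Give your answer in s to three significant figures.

Semi-major axis a = (r_p + r_a)/2 = (7644.0 + 16090)/2 = 11867 km = 1.187×10⁷ m.
By Kepler's third law T = 2π√(a³/μ) = 2π × 2.048×10³ = 1.287×10⁴ s.

T ≈ 12900 s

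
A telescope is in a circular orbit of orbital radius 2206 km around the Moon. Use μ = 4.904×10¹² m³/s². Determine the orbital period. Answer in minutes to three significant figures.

T ≈ 155 minutes

r = 2206 km = 2.206×10⁶ m.
Kepler's third law: T = 2π√(r³/μ) = 2π√((2.206×10⁶)³ / 4.904×10¹²).
r³/μ = 2.189×10⁶ s², so T = 2π × 1.480×10³ = 9.296×10³ s.
Converting: 9.296×10³ s ÷ 60.00 = 154.9 minutes.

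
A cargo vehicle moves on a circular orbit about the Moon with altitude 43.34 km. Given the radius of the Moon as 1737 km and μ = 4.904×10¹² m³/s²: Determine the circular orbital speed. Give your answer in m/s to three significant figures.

v ≈ 1660 m/s

r = 1737 + 43.34 = 1780.3 km = 1.7803×10⁶ m.
For a circular orbit v = √(μ/r) = √(4.904×10¹² / 1.780×10⁶) = √(2.755×10⁶) = 1660 m/s.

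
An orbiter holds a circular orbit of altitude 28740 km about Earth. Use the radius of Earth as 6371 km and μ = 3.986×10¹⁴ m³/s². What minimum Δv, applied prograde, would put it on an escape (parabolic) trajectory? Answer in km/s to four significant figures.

r = 6371 + 28740 = 35111 km = 3.5111×10⁷ m.
Circular speed v_c = √(μ/r) = 3369 m/s.
Escape speed v_esc = √(2μ/r) = √2 × v_c = 4765 m/s.
Δv = v_esc − v_c = 1396 m/s = 1.396 km/s.

Δv ≈ 1.396 km/s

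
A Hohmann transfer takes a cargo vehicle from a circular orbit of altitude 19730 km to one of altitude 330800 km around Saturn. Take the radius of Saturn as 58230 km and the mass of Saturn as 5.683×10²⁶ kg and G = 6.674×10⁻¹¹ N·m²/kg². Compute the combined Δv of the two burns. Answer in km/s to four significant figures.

Δv_total ≈ 10.58 km/s

μ = GM = 6.674×10⁻¹¹ × 5.683×10²⁶ = 3.793×10¹⁶ m³/s².
r₁ = 58230 + 19730 = 77960 km = 7.7960×10⁷ m.
r₂ = 58230 + 330800 = 389030 km = 3.8903×10⁸ m.
Transfer ellipse a_t = (r₁ + r₂)/2 = 2.335×10⁸ m.
At r₁: circular v_c1 = √(μ/r₁) = 22060 m/s; transfer-perikrone v_p = √[μ(2/r₁ − 1/a_t)] = 28470 m/s.
Δv₁ = v_p − v_c1 = 6414 m/s.
At r₂: circular v_c2 = √(μ/r₂) = 9874 m/s; transfer-apokrone v_a = √[μ(2/r₂ − 1/a_t)] = 5705 m/s.
Δv₂ = v_c2 − v_a = 4169 m/s.
Total Δv = Δv₁ + Δv₂ = 10580 m/s = 10.58 km/s.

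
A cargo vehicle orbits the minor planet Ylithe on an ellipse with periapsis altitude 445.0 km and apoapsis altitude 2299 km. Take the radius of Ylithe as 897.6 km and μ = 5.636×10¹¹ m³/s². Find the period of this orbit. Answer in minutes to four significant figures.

T ≈ 476.9 minutes

r_p = 897.6 + 445.0 = 1342.6 km = 1.3426×10⁶ m.
r_a = 897.6 + 2299 = 3196.6 km = 3.1966×10⁶ m.
Semi-major axis a = (r_p + r_a)/2 = (1342.6 + 3196.6)/2 = 2269.6 km = 2.270×10⁶ m.
By Kepler's third law T = 2π√(a³/μ) = 2π × 4.554×10³ = 2.862×10⁴ s.
= 476.9 minutes.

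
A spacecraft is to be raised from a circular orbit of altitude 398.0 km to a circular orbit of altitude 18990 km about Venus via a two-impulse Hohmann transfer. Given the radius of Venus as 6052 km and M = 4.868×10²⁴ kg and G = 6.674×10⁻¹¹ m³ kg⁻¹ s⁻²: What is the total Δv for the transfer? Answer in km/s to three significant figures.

μ = GM = 6.674×10⁻¹¹ × 4.868×10²⁴ = 3.249×10¹⁴ m³/s².
r₁ = 6052 + 398.0 = 6450.0 km = 6.4500×10⁶ m.
r₂ = 6052 + 18990 = 25042 km = 2.5042×10⁷ m.
Transfer ellipse a_t = (r₁ + r₂)/2 = 1.575×10⁷ m.
At r₁: circular v_c1 = √(μ/r₁) = 7097 m/s; transfer-periapsis v_p = √[μ(2/r₁ − 1/a_t)] = 8950 m/s.
Δv₁ = v_p − v_c1 = 1853 m/s.
At r₂: circular v_c2 = √(μ/r₂) = 3602 m/s; transfer-apoapsis v_a = √[μ(2/r₂ − 1/a_t)] = 2305 m/s.
Δv₂ = v_c2 − v_a = 1297 m/s.
Total Δv = Δv₁ + Δv₂ = 3150 m/s = 3.150 km/s.

Δv_total ≈ 3.15 km/s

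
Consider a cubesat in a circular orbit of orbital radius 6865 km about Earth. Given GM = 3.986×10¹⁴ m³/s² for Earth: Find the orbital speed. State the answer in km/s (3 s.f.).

v ≈ 7.62 km/s

r = 6865 km = 6.865×10⁶ m.
For a circular orbit v = √(μ/r) = √(3.986×10¹⁴ / 6.865×10⁶) = √(5.806×10⁷) = 7620 m/s.
That is 7.620 km/s.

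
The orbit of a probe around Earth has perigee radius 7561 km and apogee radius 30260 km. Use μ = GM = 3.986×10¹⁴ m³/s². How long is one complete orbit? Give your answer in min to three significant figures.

Semi-major axis a = (r_p + r_a)/2 = (7561.0 + 30260)/2 = 18910 km = 1.891×10⁷ m.
By Kepler's third law T = 2π√(a³/μ) = 2π × 4.119×10³ = 2.588×10⁴ s.
= 431.3 min.

T ≈ 431 min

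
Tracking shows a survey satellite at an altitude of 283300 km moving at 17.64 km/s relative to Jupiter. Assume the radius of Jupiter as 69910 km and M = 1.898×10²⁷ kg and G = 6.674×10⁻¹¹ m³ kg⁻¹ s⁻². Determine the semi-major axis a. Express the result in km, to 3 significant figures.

a ≈ 3.12×10⁵ km

μ = GM = 6.674×10⁻¹¹ × 1.898×10²⁷ = 1.267×10¹⁷ m³/s².
r = 69910 + 283300 = 3.5321×10⁵ km = 3.532×10⁸ m.
Specific orbital energy ε = v²/2 − μ/r = (17640)²/2 − 1.267×10¹⁷/3.532×10⁸ = -2.030×10⁸ J/kg.
Since ε = −μ/(2a), a = −μ/(2ε) = 3.119×10⁸ m = 3.1193×10⁵ km.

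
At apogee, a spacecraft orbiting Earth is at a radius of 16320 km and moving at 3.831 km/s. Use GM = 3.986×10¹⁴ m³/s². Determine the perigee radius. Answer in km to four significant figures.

perigee radius ≈ 7009 km

r_a = 1.632×10⁷ m.
Specific energy ε = v²/2 − μ/r = -1.709×10⁷ J/kg, so a = −μ/(2ε) = 1.166×10⁷ m.
The apsides satisfy r_p + r_a = 2a, so the perigee radius is 2a − r_a = 7.009×10⁶ m = 7009.4 km.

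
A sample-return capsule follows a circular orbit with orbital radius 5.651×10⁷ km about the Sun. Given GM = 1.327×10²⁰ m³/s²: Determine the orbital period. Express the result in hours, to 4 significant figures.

r = 5.651×10⁷ km = 5.651×10¹⁰ m.
Kepler's third law: T = 2π√(r³/μ) = 2π√((5.651×10¹⁰)³ / 1.327×10²⁰).
r³/μ = 1.360×10¹² s², so T = 2π × 1.166×10⁶ = 7.327×10⁶ s.
Converting: 7.327×10⁶ s ÷ 3600 = 2035 hours.

T ≈ 2035 hours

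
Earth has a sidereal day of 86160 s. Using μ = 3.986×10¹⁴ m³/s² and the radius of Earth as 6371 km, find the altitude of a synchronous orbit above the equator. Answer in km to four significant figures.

A synchronous orbit has period T, so by Kepler's third law a = (μT²/4π²)^(1/3).
μT²/4π² = 3.986×10¹⁴ × (8.616×10⁴)² / 39.48 = 7.495×10²² m³.
a = 4.216×10⁷ m = 42163 km.
Altitude h = a − R = 42163 − 6371 = 35792 km.

h_sync ≈ 35790 km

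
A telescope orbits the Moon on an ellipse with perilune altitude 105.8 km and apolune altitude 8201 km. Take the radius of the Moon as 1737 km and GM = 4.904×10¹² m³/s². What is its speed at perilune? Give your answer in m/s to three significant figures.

r_p = 1737 + 105.8 = 1842.8 km = 1.8428×10⁶ m.
r_a = 1737 + 8201 = 9938.0 km = 9.9380×10⁶ m.
Semi-major axis a = (r_p + r_a)/2 = 5890.4 km = 5.890×10⁶ m.
Vis-viva: v² = μ(2/r − 1/a) = 4.904×10¹² × (1.085×10⁻⁶ − 1.698×10⁻⁷) = 4.490×10⁶ m²/s².
v = 2119 m/s.

v ≈ 2120 m/s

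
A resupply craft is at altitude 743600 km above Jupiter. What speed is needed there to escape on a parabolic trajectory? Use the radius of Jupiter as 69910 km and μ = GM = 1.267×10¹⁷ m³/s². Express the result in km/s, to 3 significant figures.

r = 69910 + 743600 = 813510 km = 8.1351×10⁸ m.
Escape speed v_esc = √(2μ/r) = √(2 × 1.267×10¹⁷ / 8.135×10⁸) = √(3.115×10⁸) = 17650 m/s.
= 17.65 km/s.

v_esc ≈ 17.6 km/s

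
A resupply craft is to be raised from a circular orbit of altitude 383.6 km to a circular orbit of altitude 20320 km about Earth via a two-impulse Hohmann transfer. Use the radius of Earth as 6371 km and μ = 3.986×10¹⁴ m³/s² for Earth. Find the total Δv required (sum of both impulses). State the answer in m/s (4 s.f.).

Δv_total ≈ 3432 m/s

r₁ = 6371 + 383.6 = 6754.6 km = 6.7546×10⁶ m.
r₂ = 6371 + 20320 = 26691 km = 2.6691×10⁷ m.
Transfer ellipse a_t = (r₁ + r₂)/2 = 1.672×10⁷ m.
At r₁: circular v_c1 = √(μ/r₁) = 7682 m/s; transfer-perigee v_p = √[μ(2/r₁ − 1/a_t)] = 9705 m/s.
Δv₁ = v_p − v_c1 = 2023 m/s.
At r₂: circular v_c2 = √(μ/r₂) = 3864 m/s; transfer-apogee v_a = √[μ(2/r₂ − 1/a_t)] = 2456 m/s.
Δv₂ = v_c2 − v_a = 1408 m/s.
Total Δv = Δv₁ + Δv₂ = 3432 m/s.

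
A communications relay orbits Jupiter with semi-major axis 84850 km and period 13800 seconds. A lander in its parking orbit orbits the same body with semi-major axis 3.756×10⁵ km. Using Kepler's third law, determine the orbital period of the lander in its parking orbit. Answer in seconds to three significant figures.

Kepler's third law: T² ∝ a³, so T₂ = T₁ (a₂/a₁)^(3/2).
a₂/a₁ = 4.427, (a₂/a₁)^(3/2) = 9.313.
T₂ = 13800 × 9.313 = 1.285×10⁵ seconds.

T₂ ≈ 1.29×10⁵ seconds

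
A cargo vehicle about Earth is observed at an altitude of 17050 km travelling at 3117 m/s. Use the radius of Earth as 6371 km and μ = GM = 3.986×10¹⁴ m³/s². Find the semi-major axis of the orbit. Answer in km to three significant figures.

a ≈ 16400 km

r = 6371 + 17050 = 23421 km = 2.342×10⁷ m.
Specific orbital energy ε = v²/2 − μ/r = (3117)²/2 − 3.986×10¹⁴/2.342×10⁷ = -1.216×10⁷ J/kg.
Since ε = −μ/(2a), a = −μ/(2ε) = 1.639×10⁷ m = 16388 km.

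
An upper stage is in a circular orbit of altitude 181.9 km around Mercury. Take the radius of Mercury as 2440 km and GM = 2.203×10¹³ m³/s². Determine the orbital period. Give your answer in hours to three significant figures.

T ≈ 1.58 hours

r = 2440 + 181.9 = 2621.9 km = 2.6219×10⁶ m.
Kepler's third law: T = 2π√(r³/μ) = 2π√((2.622×10⁶)³ / 2.203×10¹³).
r³/μ = 8.182×10⁵ s², so T = 2π × 9.045×10² = 5.683×10³ s.
Converting: 5.683×10³ s ÷ 3600 = 1.579 hours.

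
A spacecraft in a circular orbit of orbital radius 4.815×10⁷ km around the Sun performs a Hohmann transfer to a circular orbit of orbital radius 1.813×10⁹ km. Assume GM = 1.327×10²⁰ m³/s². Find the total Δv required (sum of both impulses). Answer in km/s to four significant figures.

Δv_total ≈ 27.39 km/s

r₁ = 4.815×10⁷ km = 4.815×10¹⁰ m.
r₂ = 1.813×10⁹ km = 1.813×10¹² m.
Transfer ellipse a_t = (r₁ + r₂)/2 = 9.306×10¹¹ m.
At r₁: circular v_c1 = √(μ/r₁) = 52500 m/s; transfer-perihelion v_p = √[μ(2/r₁ − 1/a_t)] = 73280 m/s.
Δv₁ = v_p − v_c1 = 20780 m/s.
At r₂: circular v_c2 = √(μ/r₂) = 8555 m/s; transfer-aphelion v_a = √[μ(2/r₂ − 1/a_t)] = 1946 m/s.
Δv₂ = v_c2 − v_a = 6609 m/s.
Total Δv = Δv₁ + Δv₂ = 27390 m/s = 27.39 km/s.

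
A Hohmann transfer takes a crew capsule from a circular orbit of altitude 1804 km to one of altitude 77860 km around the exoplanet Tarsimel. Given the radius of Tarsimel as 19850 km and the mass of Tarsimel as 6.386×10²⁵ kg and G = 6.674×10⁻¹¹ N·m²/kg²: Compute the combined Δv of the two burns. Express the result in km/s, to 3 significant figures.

μ = GM = 6.674×10⁻¹¹ × 6.386×10²⁵ = 4.262×10¹⁵ m³/s².
r₁ = 19850 + 1804 = 21654 km = 2.1654×10⁷ m.
r₂ = 19850 + 77860 = 97710 km = 9.7710×10⁷ m.
Transfer ellipse a_t = (r₁ + r₂)/2 = 5.968×10⁷ m.
At r₁: circular v_c1 = √(μ/r₁) = 14030 m/s; transfer-periapsis v_p = √[μ(2/r₁ − 1/a_t)] = 17950 m/s.
Δv₁ = v_p − v_c1 = 3922 m/s.
At r₂: circular v_c2 = √(μ/r₂) = 6604 m/s; transfer-apoapsis v_a = √[μ(2/r₂ − 1/a_t)] = 3978 m/s.
Δv₂ = v_c2 − v_a = 2626 m/s.
Total Δv = Δv₁ + Δv₂ = 6548 m/s = 6.548 km/s.

Δv_total ≈ 6.55 km/s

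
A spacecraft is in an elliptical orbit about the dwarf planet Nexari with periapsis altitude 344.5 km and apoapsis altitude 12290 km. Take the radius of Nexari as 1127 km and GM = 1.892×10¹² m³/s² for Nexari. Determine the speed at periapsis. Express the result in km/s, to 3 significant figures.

v ≈ 1.52 km/s

r_p = 1127 + 344.5 = 1471.5 km = 1.4715×10⁶ m.
r_a = 1127 + 12290 = 13417 km = 1.3417×10⁷ m.
Semi-major axis a = (r_p + r_a)/2 = 7444.2 km = 7.444×10⁶ m.
Vis-viva: v² = μ(2/r − 1/a) = 1.892×10¹² × (1.359×10⁻⁶ − 1.343×10⁻⁷) = 2.317×10⁶ m²/s².
v = 1522 m/s = 1.522 km/s.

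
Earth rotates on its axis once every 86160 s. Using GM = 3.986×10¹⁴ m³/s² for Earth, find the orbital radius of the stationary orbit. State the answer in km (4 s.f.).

r_sync ≈ 42160 km

A synchronous orbit has period T, so by Kepler's third law a = (μT²/4π²)^(1/3).
μT²/4π² = 3.986×10¹⁴ × (8.616×10⁴)² / 39.48 = 7.495×10²² m³.
a = 4.216×10⁷ m = 42163 km.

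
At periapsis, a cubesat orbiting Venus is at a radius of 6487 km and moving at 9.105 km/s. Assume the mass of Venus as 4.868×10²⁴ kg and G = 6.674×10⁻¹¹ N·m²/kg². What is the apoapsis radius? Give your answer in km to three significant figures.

μ = GM = 6.674×10⁻¹¹ × 4.868×10²⁴ = 3.249×10¹⁴ m³/s².
r_p = 6.487×10⁶ m.
Specific energy ε = v²/2 − μ/r = -8.633×10⁶ J/kg, so a = −μ/(2ε) = 1.882×10⁷ m.
The apsides satisfy r_p + r_a = 2a, so the apoapsis radius is 2a − r_p = 3.115×10⁷ m = 31147 km.

apoapsis radius ≈ 31100 km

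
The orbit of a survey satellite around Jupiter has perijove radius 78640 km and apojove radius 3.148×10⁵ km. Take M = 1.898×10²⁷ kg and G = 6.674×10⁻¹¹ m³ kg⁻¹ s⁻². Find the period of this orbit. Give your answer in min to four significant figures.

μ = GM = 6.674×10⁻¹¹ × 1.898×10²⁷ = 1.267×10¹⁷ m³/s².
Semi-major axis a = (r_p + r_a)/2 = (78640 + 3.1480×10⁵)/2 = 1.9672×10⁵ km = 1.967×10⁸ m.
By Kepler's third law T = 2π√(a³/μ) = 2π × 7.752×10³ = 4.871×10⁴ s.
= 811.8 min.

T ≈ 811.8 min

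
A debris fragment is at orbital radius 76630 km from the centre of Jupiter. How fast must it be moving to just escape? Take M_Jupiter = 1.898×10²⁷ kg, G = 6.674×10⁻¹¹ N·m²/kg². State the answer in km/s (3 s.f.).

v_esc ≈ 57.5 km/s

μ = GM = 6.674×10⁻¹¹ × 1.898×10²⁷ = 1.267×10¹⁷ m³/s².
r = 76630 km = 7.663×10⁷ m.
Escape speed v_esc = √(2μ/r) = √(2 × 1.267×10¹⁷ / 7.663×10⁷) = √(3.306×10⁹) = 57500 m/s.
= 57.50 km/s.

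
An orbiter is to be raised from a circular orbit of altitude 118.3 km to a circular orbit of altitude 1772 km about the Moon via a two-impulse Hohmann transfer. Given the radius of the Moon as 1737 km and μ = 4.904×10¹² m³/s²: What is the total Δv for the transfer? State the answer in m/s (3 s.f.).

Δv_total ≈ 433 m/s

r₁ = 1737 + 118.3 = 1855.3 km = 1.8553×10⁶ m.
r₂ = 1737 + 1772 = 3509.0 km = 3.5090×10⁶ m.
Transfer ellipse a_t = (r₁ + r₂)/2 = 2.682×10⁶ m.
At r₁: circular v_c1 = √(μ/r₁) = 1626 m/s; transfer-perilune v_p = √[μ(2/r₁ − 1/a_t)] = 1860 m/s.
Δv₁ = v_p − v_c1 = 233.8 m/s.
At r₂: circular v_c2 = √(μ/r₂) = 1182 m/s; transfer-apolune v_a = √[μ(2/r₂ − 1/a_t)] = 983.2 m/s.
Δv₂ = v_c2 − v_a = 199.0 m/s.
Total Δv = Δv₁ + Δv₂ = 432.8 m/s.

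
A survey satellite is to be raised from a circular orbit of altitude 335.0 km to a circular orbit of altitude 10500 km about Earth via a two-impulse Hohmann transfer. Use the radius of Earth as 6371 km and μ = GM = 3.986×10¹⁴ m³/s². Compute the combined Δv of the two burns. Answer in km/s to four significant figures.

Δv_total ≈ 2.708 km/s

r₁ = 6371 + 335.0 = 6706.0 km = 6.7060×10⁶ m.
r₂ = 6371 + 10500 = 16871 km = 1.6871×10⁷ m.
Transfer ellipse a_t = (r₁ + r₂)/2 = 1.179×10⁷ m.
At r₁: circular v_c1 = √(μ/r₁) = 7710 m/s; transfer-perigee v_p = √[μ(2/r₁ − 1/a_t)] = 9223 m/s.
Δv₁ = v_p − v_c1 = 1513 m/s.
At r₂: circular v_c2 = √(μ/r₂) = 4861 m/s; transfer-apogee v_a = √[μ(2/r₂ − 1/a_t)] = 3666 m/s.
Δv₂ = v_c2 − v_a = 1195 m/s.
Total Δv = Δv₁ + Δv₂ = 2708 m/s = 2.708 km/s.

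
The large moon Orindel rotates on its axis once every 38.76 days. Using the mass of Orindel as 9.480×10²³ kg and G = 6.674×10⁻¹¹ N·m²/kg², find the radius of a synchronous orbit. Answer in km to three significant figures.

r_sync ≈ 2.62×10⁵ km

μ = GM = 6.674×10⁻¹¹ × 9.480×10²³ = 6.327×10¹³ m³/s².
T = 38.76 days = 3.349×10⁶ s.
A synchronous orbit has period T, so by Kepler's third law a = (μT²/4π²)^(1/3).
μT²/4π² = 6.327×10¹³ × (3.349×10⁶)² / 39.48 = 1.797×10²⁵ m³.
a = 2.619×10⁸ m = 2.6194×10⁵ km.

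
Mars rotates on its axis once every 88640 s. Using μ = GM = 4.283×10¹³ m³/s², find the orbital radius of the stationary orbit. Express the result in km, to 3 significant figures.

A synchronous orbit has period T, so by Kepler's third law a = (μT²/4π²)^(1/3).
μT²/4π² = 4.283×10¹³ × (8.864×10⁴)² / 39.48 = 8.524×10²¹ m³.
a = 2.043×10⁷ m = 20428 km.

r_sync ≈ 20400 km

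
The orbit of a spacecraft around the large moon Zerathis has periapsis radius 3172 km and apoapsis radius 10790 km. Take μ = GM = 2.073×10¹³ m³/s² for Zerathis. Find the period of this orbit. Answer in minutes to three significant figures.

Semi-major axis a = (r_p + r_a)/2 = (3172.0 + 10790)/2 = 6981.0 km = 6.981×10⁶ m.
By Kepler's third law T = 2π√(a³/μ) = 2π × 4.051×10³ = 2.545×10⁴ s.
= 424.2 minutes.

T ≈ 424 minutes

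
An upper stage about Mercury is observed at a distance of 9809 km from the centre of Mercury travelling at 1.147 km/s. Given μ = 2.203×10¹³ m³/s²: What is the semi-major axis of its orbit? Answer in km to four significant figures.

r = 9.809×10⁶ m.
Specific orbital energy ε = v²/2 − μ/r = (1147)²/2 − 2.203×10¹³/9.809×10⁶ = -1.588×10⁶ J/kg.
Since ε = −μ/(2a), a = −μ/(2ε) = 6.936×10⁶ m = 6936.0 km.

a ≈ 6936 km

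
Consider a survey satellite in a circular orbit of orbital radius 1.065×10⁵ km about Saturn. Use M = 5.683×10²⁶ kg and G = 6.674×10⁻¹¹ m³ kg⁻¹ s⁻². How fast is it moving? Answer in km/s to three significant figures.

μ = GM = 6.674×10⁻¹¹ × 5.683×10²⁶ = 3.793×10¹⁶ m³/s².
r = 1.065×10⁵ km = 1.065×10⁸ m.
For a circular orbit v = √(μ/r) = √(3.793×10¹⁶ / 1.065×10⁸) = √(3.561×10⁸) = 18870 m/s.
That is 18.87 km/s.

v ≈ 18.9 km/s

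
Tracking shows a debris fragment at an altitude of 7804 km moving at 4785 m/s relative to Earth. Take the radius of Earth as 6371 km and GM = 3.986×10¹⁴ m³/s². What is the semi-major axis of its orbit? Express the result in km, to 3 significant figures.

a ≈ 12000 km

r = 6371 + 7804 = 14175 km = 1.418×10⁷ m.
Specific orbital energy ε = v²/2 − μ/r = (4785)²/2 − 3.986×10¹⁴/1.418×10⁷ = -1.667×10⁷ J/kg.
Since ε = −μ/(2a), a = −μ/(2ε) = 1.195×10⁷ m = 11954 km.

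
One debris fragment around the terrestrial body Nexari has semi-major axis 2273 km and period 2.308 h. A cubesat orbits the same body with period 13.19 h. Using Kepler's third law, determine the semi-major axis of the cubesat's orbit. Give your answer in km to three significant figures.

a₂ ≈ 7270 km

Kepler's third law: a³ ∝ T², so a₂ = a₁ (T₂/T₁)^(2/3).
T₂/T₁ = 5.715, (T₂/T₁)^(2/3) = 3.196.
a₂ = 2273 × 3.196 = 7266 km.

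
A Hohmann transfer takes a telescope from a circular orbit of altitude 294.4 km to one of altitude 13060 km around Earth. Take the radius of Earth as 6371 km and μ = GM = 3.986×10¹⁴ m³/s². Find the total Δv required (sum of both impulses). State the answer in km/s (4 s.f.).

r₁ = 6371 + 294.4 = 6665.4 km = 6.6654×10⁶ m.
r₂ = 6371 + 13060 = 19431 km = 1.9431×10⁷ m.
Transfer ellipse a_t = (r₁ + r₂)/2 = 1.305×10⁷ m.
At r₁: circular v_c1 = √(μ/r₁) = 7733 m/s; transfer-perigee v_p = √[μ(2/r₁ − 1/a_t)] = 9437 m/s.
Δv₁ = v_p − v_c1 = 1704 m/s.
At r₂: circular v_c2 = √(μ/r₂) = 4529 m/s; transfer-apogee v_a = √[μ(2/r₂ − 1/a_t)] = 3237 m/s.
Δv₂ = v_c2 − v_a = 1292 m/s.
Total Δv = Δv₁ + Δv₂ = 2996 m/s = 2.996 km/s.

Δv_total ≈ 2.996 km/s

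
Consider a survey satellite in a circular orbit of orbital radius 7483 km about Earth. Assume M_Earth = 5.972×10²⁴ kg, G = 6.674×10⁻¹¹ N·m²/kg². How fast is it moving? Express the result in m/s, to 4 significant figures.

μ = GM = 6.674×10⁻¹¹ × 5.972×10²⁴ = 3.986×10¹⁴ m³/s².
r = 7483 km = 7.483×10⁶ m.
For a circular orbit v = √(μ/r) = √(3.986×10¹⁴ / 7.483×10⁶) = √(5.326×10⁷) = 7298 m/s.

v ≈ 7298 m/s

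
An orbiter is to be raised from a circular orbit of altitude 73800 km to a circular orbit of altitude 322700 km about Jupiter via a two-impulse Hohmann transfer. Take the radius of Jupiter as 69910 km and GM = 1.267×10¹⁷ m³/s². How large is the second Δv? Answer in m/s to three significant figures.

Δv ≈ 4810 m/s

r₁ = 69910 + 73800 = 143710 km = 1.4371×10⁸ m.
r₂ = 69910 + 322700 = 392610 km = 3.9261×10⁸ m.
Transfer ellipse a_t = (r₁ + r₂)/2 = 2.682×10⁸ m.
At r₁: circular v_c1 = √(μ/r₁) = 29690 m/s; transfer-perijove v_p = √[μ(2/r₁ − 1/a_t)] = 35930 m/s.
At r₂: circular v_c2 = √(μ/r₂) = 17960 m/s; transfer-apojove v_a = √[μ(2/r₂ − 1/a_t)] = 13150 m/s.
Δv₂ = v_c2 − v_a = 4813 m/s.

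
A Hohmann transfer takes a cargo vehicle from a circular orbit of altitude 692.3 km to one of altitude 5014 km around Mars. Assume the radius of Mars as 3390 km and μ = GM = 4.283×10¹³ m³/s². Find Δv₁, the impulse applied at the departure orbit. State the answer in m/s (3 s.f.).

r₁ = 3390 + 692.3 = 4082.3 km = 4.0823×10⁶ m.
r₂ = 3390 + 5014 = 8404.0 km = 8.4040×10⁶ m.
Transfer ellipse a_t = (r₁ + r₂)/2 = 6.243×10⁶ m.
At r₁: circular v_c1 = √(μ/r₁) = 3239 m/s; transfer-periapsis v_p = √[μ(2/r₁ − 1/a_t)] = 3758 m/s.
Δv₁ = v_p − v_c1 = 519.0 m/s.

Δv ≈ 519 m/s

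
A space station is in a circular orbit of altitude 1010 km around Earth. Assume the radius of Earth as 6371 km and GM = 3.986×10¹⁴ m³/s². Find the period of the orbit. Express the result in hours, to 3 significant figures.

r = 6371 + 1010 = 7381.0 km = 7.3810×10⁶ m.
Kepler's third law: T = 2π√(r³/μ) = 2π√((7.381×10⁶)³ / 3.986×10¹⁴).
r³/μ = 1.009×10⁶ s², so T = 2π × 1.004×10³ = 6.311×10³ s.
Converting: 6.311×10³ s ÷ 3600 = 1.753 hours.

T ≈ 1.75 hours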